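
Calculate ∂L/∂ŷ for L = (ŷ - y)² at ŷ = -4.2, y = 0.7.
∂L/∂ŷ = -9.8

∂L/∂ŷ = 2(ŷ - y) = 2(-4.2 - 0.7) = 2(-4.9) = -9.8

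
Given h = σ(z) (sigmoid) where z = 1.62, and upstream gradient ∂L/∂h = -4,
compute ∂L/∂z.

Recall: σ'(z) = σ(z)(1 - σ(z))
∂L/∂z = -0.5516

σ(1.62) = 0.8348
σ'(1.62) = σ(1.62)(1 - σ(1.62)) = 0.8348 × 0.1652 = 0.1379
∂L/∂z = ∂L/∂h · σ'(z) = -4 × 0.1379 = -0.5516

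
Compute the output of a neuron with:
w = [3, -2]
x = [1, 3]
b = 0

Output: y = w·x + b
y = -3

y = (3)(1) + (-2)(3) + 0 = -3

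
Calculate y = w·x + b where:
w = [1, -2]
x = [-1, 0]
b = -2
y = -3

y = (1)(-1) + (-2)(0) + -2 = -3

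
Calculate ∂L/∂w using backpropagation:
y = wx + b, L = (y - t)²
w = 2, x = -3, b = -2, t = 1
∂L/∂w = 54

y = wx + b = (2)(-3) + -2 = -8
∂L/∂y = 2(y - t) = 2(-8 - 1) = -18
∂y/∂w = x = -3
∂L/∂w = ∂L/∂y · ∂y/∂w = -18 × -3 = 54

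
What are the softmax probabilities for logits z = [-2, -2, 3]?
p = [0.0066, 0.0066, 0.9867]

exp(z) = [0.1353, 0.1353, 20.09]
Sum = 20.36
p = [0.0066, 0.0066, 0.9867]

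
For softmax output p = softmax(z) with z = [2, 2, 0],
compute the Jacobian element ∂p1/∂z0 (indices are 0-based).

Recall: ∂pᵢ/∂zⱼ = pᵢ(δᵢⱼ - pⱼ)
∂p1/∂z0 = -0.2193

p = softmax(z) = [0.4683, 0.4683, 0.06338]
p1 = 0.4683, p0 = 0.4683

∂p1/∂z0 = -p1 × p0 = -0.4683 × 0.4683 = -0.2193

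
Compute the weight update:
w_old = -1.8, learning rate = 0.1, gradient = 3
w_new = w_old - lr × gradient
w_new = -2.1

w_new = w - η·∂L/∂w = -1.8 - 0.1×(3) = -1.8 - (0.3) = -2.1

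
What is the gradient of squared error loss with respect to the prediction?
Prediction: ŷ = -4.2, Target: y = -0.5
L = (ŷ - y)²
∂L/∂ŷ = -7.4

∂L/∂ŷ = 2(ŷ - y) = 2(-4.2 - -0.5) = 2(-3.7) = -7.4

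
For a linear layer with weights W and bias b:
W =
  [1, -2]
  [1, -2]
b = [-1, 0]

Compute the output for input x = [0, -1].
y = [1, 2]

Wx = [1×0 + -2×-1, 1×0 + -2×-1]
   = [2, 2]
y = Wx + b = [2 + -1, 2 + 0] = [1, 2]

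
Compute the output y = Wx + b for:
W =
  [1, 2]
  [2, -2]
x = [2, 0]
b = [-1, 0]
y = [1, 4]

Wx = [1×2 + 2×0, 2×2 + -2×0]
   = [2, 4]
y = Wx + b = [2 + -1, 4 + 0] = [1, 4]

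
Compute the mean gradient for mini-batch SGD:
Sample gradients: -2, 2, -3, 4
Average gradient = 0.25

Average = (1/4)(-2 + 2 + -3 + 4) = 1/4 = 0.25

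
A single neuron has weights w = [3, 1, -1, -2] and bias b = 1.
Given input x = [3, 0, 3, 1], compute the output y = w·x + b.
y = 5

y = (3)(3) + (1)(0) + (-1)(3) + (-2)(1) + 1 = 5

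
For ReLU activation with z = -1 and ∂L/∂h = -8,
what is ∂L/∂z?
∂L/∂z = 0

h = ReLU(-1) = 0
Since z < 0: ∂h/∂z = 0
∂L/∂z = ∂L/∂h · ∂h/∂z = -8 × 0 = 0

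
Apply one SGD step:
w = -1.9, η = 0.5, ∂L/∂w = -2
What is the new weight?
w_new = -0.9

w_new = w - η·∂L/∂w = -1.9 - 0.5×(-2) = -1.9 - (-1) = -0.9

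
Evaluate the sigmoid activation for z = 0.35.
0.5866

sigmoid(0.35) = 1/(1 + e^(-0.35)) = 1/(1 + 0.7047) = 0.5866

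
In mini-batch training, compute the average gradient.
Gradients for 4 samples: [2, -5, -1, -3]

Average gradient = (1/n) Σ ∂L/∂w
Average gradient = -1.75

Average = (1/4)(2 + -5 + -1 + -3) = -7/4 = -1.75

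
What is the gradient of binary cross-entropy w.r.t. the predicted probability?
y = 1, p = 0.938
∂L/∂p = -1.066

∂L/∂p = -y/p + (1-y)/(1-p) = -1/0.938 + 0 = -1.066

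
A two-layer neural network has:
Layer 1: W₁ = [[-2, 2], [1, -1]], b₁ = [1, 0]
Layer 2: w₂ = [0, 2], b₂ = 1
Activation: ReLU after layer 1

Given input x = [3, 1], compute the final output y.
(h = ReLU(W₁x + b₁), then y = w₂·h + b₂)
y = 5

Layer 1 pre-activation: z₁ = [-3, 2]
After ReLU: h = [0, 2]
Layer 2 output: y = 0×0 + 2×2 + 1 = 5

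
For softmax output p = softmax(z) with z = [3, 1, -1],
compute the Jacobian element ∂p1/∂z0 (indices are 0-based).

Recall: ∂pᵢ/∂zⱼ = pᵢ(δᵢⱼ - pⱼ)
∂p1/∂z0 = -0.1017

p = softmax(z) = [0.8668, 0.1173, 0.01588]
p1 = 0.1173, p0 = 0.8668

∂p1/∂z0 = -p1 × p0 = -0.1173 × 0.8668 = -0.1017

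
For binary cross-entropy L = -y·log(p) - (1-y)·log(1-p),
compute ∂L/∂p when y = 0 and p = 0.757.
∂L/∂p = 4.115

∂L/∂p = -y/p + (1-y)/(1-p) = 0 + 1/0.243 = 4.115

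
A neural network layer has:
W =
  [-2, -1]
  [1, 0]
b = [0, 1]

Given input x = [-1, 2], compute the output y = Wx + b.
y = [0, 0]

Wx = [-2×-1 + -1×2, 1×-1 + 0×2]
   = [0, -1]
y = Wx + b = [0 + 0, -1 + 1] = [0, 0]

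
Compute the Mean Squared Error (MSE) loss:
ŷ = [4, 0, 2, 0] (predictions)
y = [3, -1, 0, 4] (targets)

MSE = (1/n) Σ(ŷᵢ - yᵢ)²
MSE = 5.5

MSE = (1/4)((4-3)² + (0--1)² + (2-0)² + (0-4)²) = (1/4)(1 + 1 + 4 + 16) = 5.5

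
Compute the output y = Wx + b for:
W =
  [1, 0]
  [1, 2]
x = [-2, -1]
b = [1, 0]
y = [-1, -4]

Wx = [1×-2 + 0×-1, 1×-2 + 2×-1]
   = [-2, -4]
y = Wx + b = [-2 + 1, -4 + 0] = [-1, -4]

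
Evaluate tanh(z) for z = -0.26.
-0.2543

tanh(-0.26) = (e^(-0.26) - e^(0.26))/(e^(-0.26) + e^(0.26)) = -0.2543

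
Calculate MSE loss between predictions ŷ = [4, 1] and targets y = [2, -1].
MSE = 4

MSE = (1/2)((4-2)² + (1--1)²) = (1/2)(4 + 4) = 4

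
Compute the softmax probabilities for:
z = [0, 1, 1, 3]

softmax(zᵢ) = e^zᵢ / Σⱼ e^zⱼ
p = [0.0377, 0.1025, 0.1025, 0.7573]

exp(z) = [1, 2.718, 2.718, 20.09]
Sum = 26.52
p = [0.0377, 0.1025, 0.1025, 0.7573]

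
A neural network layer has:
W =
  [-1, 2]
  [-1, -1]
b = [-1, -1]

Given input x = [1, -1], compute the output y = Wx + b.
y = [-4, -1]

Wx = [-1×1 + 2×-1, -1×1 + -1×-1]
   = [-3, 0]
y = Wx + b = [-3 + -1, 0 + -1] = [-4, -1]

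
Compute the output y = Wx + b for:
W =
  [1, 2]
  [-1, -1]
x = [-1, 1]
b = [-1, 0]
y = [0, 0]

Wx = [1×-1 + 2×1, -1×-1 + -1×1]
   = [1, 0]
y = Wx + b = [1 + -1, 0 + 0] = [0, 0]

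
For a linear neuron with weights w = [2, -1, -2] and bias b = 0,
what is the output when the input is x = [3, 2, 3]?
y = -2

y = (2)(3) + (-1)(2) + (-2)(3) + 0 = -2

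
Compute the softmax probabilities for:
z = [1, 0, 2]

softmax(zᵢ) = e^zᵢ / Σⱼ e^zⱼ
p = [0.2447, 0.09, 0.6652]

exp(z) = [2.718, 1, 7.389]
Sum = 11.11
p = [0.2447, 0.09, 0.6652]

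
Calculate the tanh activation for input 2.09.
0.9699

tanh(2.09) = (e^(2.09) - e^(-2.09))/(e^(2.09) + e^(-2.09)) = 0.9699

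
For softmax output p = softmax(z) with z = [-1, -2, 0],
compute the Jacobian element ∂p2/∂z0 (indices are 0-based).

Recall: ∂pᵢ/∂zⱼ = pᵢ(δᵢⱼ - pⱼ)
∂p2/∂z0 = -0.1628

p = softmax(z) = [0.2447, 0.09003, 0.6652]
p2 = 0.6652, p0 = 0.2447

∂p2/∂z0 = -p2 × p0 = -0.6652 × 0.2447 = -0.1628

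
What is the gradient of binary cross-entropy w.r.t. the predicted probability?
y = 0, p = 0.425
∂L/∂p = 1.739

∂L/∂p = -y/p + (1-y)/(1-p) = 0 + 1/0.575 = 1.739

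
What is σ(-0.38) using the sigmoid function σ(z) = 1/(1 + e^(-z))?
0.4061

sigmoid(-0.38) = 1/(1 + e^(0.38)) = 1/(1 + 1.462) = 0.4061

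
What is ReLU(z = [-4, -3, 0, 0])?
h = [0, 0, 0, 0]

ReLU applied element-wise: max(0,-4)=0, max(0,-3)=0, max(0,0)=0, max(0,0)=0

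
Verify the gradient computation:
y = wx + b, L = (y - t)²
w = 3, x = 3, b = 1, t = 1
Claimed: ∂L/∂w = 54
Correct

y = (3)(3) + 1 = 10
∂L/∂y = 2(y - t) = 2(10 - 1) = 18
∂y/∂w = x = 3
∂L/∂w = 18 × 3 = 54

Claimed value: 54
Correct: The correct gradient is 54.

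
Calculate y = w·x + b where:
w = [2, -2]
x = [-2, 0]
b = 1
y = -3

y = (2)(-2) + (-2)(0) + 1 = -3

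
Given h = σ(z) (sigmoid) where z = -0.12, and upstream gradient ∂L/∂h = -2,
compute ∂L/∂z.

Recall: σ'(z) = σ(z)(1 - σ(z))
∂L/∂z = -0.4982

σ(-0.12) = 0.47
σ'(-0.12) = σ(-0.12)(1 - σ(-0.12)) = 0.47 × 0.53 = 0.2491
∂L/∂z = ∂L/∂h · σ'(z) = -2 × 0.2491 = -0.4982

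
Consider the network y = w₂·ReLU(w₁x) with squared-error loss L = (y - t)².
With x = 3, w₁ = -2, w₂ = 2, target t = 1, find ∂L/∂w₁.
∂L/∂w₁ = 0

Forward pass:
z = w₁x = -2×3 = -6
h = ReLU(-6) = 0
y = w₂h = 2×0 = 0

Backward pass:
∂L/∂y = 2(y - t) = 2(0 - 1) = -2
∂y/∂h = w₂ = 2
∂h/∂z = 0 (ReLU derivative)
∂z/∂w₁ = x = 3

∂L/∂w₁ = -2 × 2 × 0 × 3 = 0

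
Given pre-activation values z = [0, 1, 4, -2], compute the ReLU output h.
h = [0, 1, 4, 0]

ReLU applied element-wise: max(0,0)=0, max(0,1)=1, max(0,4)=4, max(0,-2)=0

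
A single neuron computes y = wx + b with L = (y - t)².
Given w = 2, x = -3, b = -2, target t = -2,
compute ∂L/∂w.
∂L/∂w = 36

y = wx + b = (2)(-3) + -2 = -8
∂L/∂y = 2(y - t) = 2(-8 - -2) = -12
∂y/∂w = x = -3
∂L/∂w = ∂L/∂y · ∂y/∂w = -12 × -3 = 36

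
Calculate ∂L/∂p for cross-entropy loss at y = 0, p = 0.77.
∂L/∂p = 4.348

∂L/∂p = -y/p + (1-y)/(1-p) = 0 + 1/0.23 = 4.348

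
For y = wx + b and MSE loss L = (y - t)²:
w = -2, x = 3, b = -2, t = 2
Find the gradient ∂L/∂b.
∂L/∂b = -20

y = wx + b = (-2)(3) + -2 = -8
∂L/∂y = 2(y - t) = 2(-8 - 2) = -20
∂y/∂b = 1
∂L/∂b = ∂L/∂y · ∂y/∂b = -20 × 1 = -20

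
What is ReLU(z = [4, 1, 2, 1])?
h = [4, 1, 2, 1]

ReLU applied element-wise: max(0,4)=4, max(0,1)=1, max(0,2)=2, max(0,1)=1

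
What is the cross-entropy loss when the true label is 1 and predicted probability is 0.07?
L = 2.659

L = -1·log(0.07) - 0·log(0.93) = -log(0.07) = 2.659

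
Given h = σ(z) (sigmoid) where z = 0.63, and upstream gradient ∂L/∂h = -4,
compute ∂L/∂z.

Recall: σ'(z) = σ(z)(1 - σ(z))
∂L/∂z = -0.907

σ(0.63) = 0.6525
σ'(0.63) = σ(0.63)(1 - σ(0.63)) = 0.6525 × 0.3475 = 0.2267
∂L/∂z = ∂L/∂h · σ'(z) = -4 × 0.2267 = -0.907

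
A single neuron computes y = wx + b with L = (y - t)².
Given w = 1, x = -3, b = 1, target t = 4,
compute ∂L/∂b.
∂L/∂b = -12

y = wx + b = (1)(-3) + 1 = -2
∂L/∂y = 2(y - t) = 2(-2 - 4) = -12
∂y/∂b = 1
∂L/∂b = ∂L/∂y · ∂y/∂b = -12 × 1 = -12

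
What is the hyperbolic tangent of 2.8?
0.9926

tanh(2.8) = (e^(2.8) - e^(-2.8))/(e^(2.8) + e^(-2.8)) = 0.9926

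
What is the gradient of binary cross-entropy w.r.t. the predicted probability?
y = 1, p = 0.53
∂L/∂p = -1.887

∂L/∂p = -y/p + (1-y)/(1-p) = -1/0.53 + 0 = -1.887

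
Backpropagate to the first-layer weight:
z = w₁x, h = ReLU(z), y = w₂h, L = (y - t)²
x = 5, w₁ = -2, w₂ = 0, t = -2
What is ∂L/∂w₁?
∂L/∂w₁ = 0

Forward pass:
z = w₁x = -2×5 = -10
h = ReLU(-10) = 0
y = w₂h = 0×0 = 0

Backward pass:
∂L/∂y = 2(y - t) = 2(0 - -2) = 4
∂y/∂h = w₂ = 0
∂h/∂z = 0 (ReLU derivative)
∂z/∂w₁ = x = 5

∂L/∂w₁ = 4 × 0 × 0 × 5 = 0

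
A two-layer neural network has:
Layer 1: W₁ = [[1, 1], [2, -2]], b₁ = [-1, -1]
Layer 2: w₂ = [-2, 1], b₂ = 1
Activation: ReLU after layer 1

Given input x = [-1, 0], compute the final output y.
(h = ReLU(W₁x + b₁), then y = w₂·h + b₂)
y = 1

Layer 1 pre-activation: z₁ = [-2, -3]
After ReLU: h = [0, 0]
Layer 2 output: y = -2×0 + 1×0 + 1 = 1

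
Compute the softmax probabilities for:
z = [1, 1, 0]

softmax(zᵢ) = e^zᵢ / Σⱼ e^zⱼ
p = [0.4223, 0.4223, 0.1554]

exp(z) = [2.718, 2.718, 1]
Sum = 6.437
p = [0.4223, 0.4223, 0.1554]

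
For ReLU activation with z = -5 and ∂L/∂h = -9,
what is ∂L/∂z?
∂L/∂z = 0

h = ReLU(-5) = 0
Since z < 0: ∂h/∂z = 0
∂L/∂z = ∂L/∂h · ∂h/∂z = -9 × 0 = 0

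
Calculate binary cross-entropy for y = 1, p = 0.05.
L = 2.996

L = -1·log(0.05) - 0·log(0.95) = -log(0.05) = 2.996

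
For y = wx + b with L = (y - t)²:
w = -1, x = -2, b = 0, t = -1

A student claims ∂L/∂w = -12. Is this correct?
Correct

y = (-1)(-2) + 0 = 2
∂L/∂y = 2(y - t) = 2(2 - -1) = 6
∂y/∂w = x = -2
∂L/∂w = 6 × -2 = -12

Claimed value: -12
Correct: The correct gradient is -12.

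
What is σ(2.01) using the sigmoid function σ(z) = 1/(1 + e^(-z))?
0.8818

sigmoid(2.01) = 1/(1 + e^(-2.01)) = 1/(1 + 0.134) = 0.8818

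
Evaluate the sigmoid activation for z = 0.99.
0.7291

sigmoid(0.99) = 1/(1 + e^(-0.99)) = 1/(1 + 0.3716) = 0.7291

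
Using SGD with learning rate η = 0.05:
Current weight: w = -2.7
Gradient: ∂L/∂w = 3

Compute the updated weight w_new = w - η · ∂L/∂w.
w_new = -2.85

w_new = w - η·∂L/∂w = -2.7 - 0.05×(3) = -2.7 - (0.15) = -2.85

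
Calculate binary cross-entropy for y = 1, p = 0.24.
L = 1.427

L = -1·log(0.24) - 0·log(0.76) = -log(0.24) = 1.427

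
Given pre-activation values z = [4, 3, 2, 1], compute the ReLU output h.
h = [4, 3, 2, 1]

ReLU applied element-wise: max(0,4)=4, max(0,3)=3, max(0,2)=2, max(0,1)=1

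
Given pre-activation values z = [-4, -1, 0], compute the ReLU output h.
h = [0, 0, 0]

ReLU applied element-wise: max(0,-4)=0, max(0,-1)=0, max(0,0)=0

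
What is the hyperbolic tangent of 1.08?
0.7932

tanh(1.08) = (e^(1.08) - e^(-1.08))/(e^(1.08) + e^(-1.08)) = 0.7932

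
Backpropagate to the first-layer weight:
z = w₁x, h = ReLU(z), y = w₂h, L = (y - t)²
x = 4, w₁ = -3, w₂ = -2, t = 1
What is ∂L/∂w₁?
∂L/∂w₁ = 0

Forward pass:
z = w₁x = -3×4 = -12
h = ReLU(-12) = 0
y = w₂h = -2×0 = 0

Backward pass:
∂L/∂y = 2(y - t) = 2(0 - 1) = -2
∂y/∂h = w₂ = -2
∂h/∂z = 0 (ReLU derivative)
∂z/∂w₁ = x = 4

∂L/∂w₁ = -2 × -2 × 0 × 4 = 0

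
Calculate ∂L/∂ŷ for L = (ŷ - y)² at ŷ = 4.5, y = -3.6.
∂L/∂ŷ = 16.2

∂L/∂ŷ = 2(ŷ - y) = 2(4.5 - -3.6) = 2(8.1) = 16.2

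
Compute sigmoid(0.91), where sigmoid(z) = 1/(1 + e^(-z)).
0.713

sigmoid(0.91) = 1/(1 + e^(-0.91)) = 1/(1 + 0.4025) = 0.713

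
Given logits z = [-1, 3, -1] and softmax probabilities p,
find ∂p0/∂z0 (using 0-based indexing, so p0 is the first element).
∂p0/∂z0 = 0.01736

p = softmax(z) = [0.01767, 0.9647, 0.01767]
p0 = 0.01767

∂p0/∂z0 = p0(1 - p0) = 0.01767 × (1 - 0.01767) = 0.01736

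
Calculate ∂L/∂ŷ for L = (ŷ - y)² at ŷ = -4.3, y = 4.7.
∂L/∂ŷ = -18.0

∂L/∂ŷ = 2(ŷ - y) = 2(-4.3 - 4.7) = 2(-9.0) = -18.0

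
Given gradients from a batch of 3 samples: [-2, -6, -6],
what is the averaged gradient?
Average gradient = -4.667

Average = (1/3)(-2 + -6 + -6) = -14/3 = -4.667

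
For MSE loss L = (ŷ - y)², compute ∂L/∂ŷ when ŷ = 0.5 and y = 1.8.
∂L/∂ŷ = -2.6

∂L/∂ŷ = 2(ŷ - y) = 2(0.5 - 1.8) = 2(-1.3) = -2.6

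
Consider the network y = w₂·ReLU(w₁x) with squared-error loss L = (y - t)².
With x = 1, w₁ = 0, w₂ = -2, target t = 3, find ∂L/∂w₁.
∂L/∂w₁ = 0

Forward pass:
z = w₁x = 0×1 = 0
h = ReLU(0) = 0
y = w₂h = -2×0 = 0

Backward pass:
∂L/∂y = 2(y - t) = 2(0 - 3) = -6
∂y/∂h = w₂ = -2
∂h/∂z = 0 (ReLU derivative)
∂z/∂w₁ = x = 1

∂L/∂w₁ = -6 × -2 × 0 × 1 = 0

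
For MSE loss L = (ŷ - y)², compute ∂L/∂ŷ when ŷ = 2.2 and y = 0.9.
∂L/∂ŷ = 2.6

∂L/∂ŷ = 2(ŷ - y) = 2(2.2 - 0.9) = 2(1.3) = 2.6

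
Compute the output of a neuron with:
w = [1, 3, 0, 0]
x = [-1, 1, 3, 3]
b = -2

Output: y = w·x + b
y = 0

y = (1)(-1) + (3)(1) + (0)(3) + (0)(3) + -2 = 0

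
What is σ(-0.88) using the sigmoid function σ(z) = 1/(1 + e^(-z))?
0.2932

sigmoid(-0.88) = 1/(1 + e^(0.88)) = 1/(1 + 2.411) = 0.2932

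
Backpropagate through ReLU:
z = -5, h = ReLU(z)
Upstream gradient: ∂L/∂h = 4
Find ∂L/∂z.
∂L/∂z = 0

h = ReLU(-5) = 0
Since z < 0: ∂h/∂z = 0
∂L/∂z = ∂L/∂h · ∂h/∂z = 4 × 0 = 0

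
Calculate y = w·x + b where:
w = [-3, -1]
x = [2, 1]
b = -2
y = -9

y = (-3)(2) + (-1)(1) + -2 = -9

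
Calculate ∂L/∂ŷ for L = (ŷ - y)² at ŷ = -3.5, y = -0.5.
∂L/∂ŷ = -6.0

∂L/∂ŷ = 2(ŷ - y) = 2(-3.5 - -0.5) = 2(-3.0) = -6.0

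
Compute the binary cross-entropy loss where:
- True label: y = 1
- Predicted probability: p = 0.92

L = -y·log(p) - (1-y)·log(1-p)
L = 0.08338

L = -1·log(0.92) - 0·log(0.08) = -log(0.92) = 0.08338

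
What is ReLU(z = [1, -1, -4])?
h = [1, 0, 0]

ReLU applied element-wise: max(0,1)=1, max(0,-1)=0, max(0,-4)=0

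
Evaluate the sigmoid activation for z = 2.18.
0.8984

sigmoid(2.18) = 1/(1 + e^(-2.18)) = 1/(1 + 0.113) = 0.8984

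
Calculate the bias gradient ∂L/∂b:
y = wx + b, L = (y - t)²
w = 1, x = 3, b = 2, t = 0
∂L/∂b = 10

y = wx + b = (1)(3) + 2 = 5
∂L/∂y = 2(y - t) = 2(5 - 0) = 10
∂y/∂b = 1
∂L/∂b = ∂L/∂y · ∂y/∂b = 10 × 1 = 10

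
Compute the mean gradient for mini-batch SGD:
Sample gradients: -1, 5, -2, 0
Average gradient = 0.5

Average = (1/4)(-1 + 5 + -2 + 0) = 2/4 = 0.5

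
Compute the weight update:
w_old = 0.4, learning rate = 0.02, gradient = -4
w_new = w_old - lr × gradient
w_new = 0.48

w_new = w - η·∂L/∂w = 0.4 - 0.02×(-4) = 0.4 - (-0.08) = 0.48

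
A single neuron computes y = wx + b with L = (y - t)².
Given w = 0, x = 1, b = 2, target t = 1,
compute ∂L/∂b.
∂L/∂b = 2

y = wx + b = (0)(1) + 2 = 2
∂L/∂y = 2(y - t) = 2(2 - 1) = 2
∂y/∂b = 1
∂L/∂b = ∂L/∂y · ∂y/∂b = 2 × 1 = 2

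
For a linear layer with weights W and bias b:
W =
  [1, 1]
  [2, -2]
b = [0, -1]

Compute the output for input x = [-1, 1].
y = [0, -5]

Wx = [1×-1 + 1×1, 2×-1 + -2×1]
   = [0, -4]
y = Wx + b = [0 + 0, -4 + -1] = [0, -5]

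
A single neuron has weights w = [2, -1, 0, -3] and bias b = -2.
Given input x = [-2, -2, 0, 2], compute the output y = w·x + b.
y = -10

y = (2)(-2) + (-1)(-2) + (0)(0) + (-3)(2) + -2 = -10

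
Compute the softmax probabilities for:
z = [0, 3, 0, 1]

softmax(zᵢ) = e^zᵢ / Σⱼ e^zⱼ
p = [0.0403, 0.8098, 0.0403, 0.1096]

exp(z) = [1, 20.09, 1, 2.718]
Sum = 24.8
p = [0.0403, 0.8098, 0.0403, 0.1096]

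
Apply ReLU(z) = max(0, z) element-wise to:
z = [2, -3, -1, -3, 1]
h = [2, 0, 0, 0, 1]

ReLU applied element-wise: max(0,2)=2, max(0,-3)=0, max(0,-1)=0, max(0,-3)=0, max(0,1)=1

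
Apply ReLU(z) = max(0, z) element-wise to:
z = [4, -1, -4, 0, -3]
h = [4, 0, 0, 0, 0]

ReLU applied element-wise: max(0,4)=4, max(0,-1)=0, max(0,-4)=0, max(0,0)=0, max(0,-3)=0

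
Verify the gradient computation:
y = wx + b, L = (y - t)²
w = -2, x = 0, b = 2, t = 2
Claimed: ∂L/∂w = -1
Incorrect

y = (-2)(0) + 2 = 2
∂L/∂y = 2(y - t) = 2(2 - 2) = 0
∂y/∂w = x = 0
∂L/∂w = 0 × 0 = 0

Claimed value: -1
Incorrect: The correct gradient is 0.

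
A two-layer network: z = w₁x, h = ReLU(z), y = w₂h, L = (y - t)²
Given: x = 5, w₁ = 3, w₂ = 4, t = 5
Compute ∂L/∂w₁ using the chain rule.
∂L/∂w₁ = 2200

Forward pass:
z = w₁x = 3×5 = 15
h = ReLU(15) = 15
y = w₂h = 4×15 = 60

Backward pass:
∂L/∂y = 2(y - t) = 2(60 - 5) = 110
∂y/∂h = w₂ = 4
∂h/∂z = 1 (ReLU derivative)
∂z/∂w₁ = x = 5

∂L/∂w₁ = 110 × 4 × 1 × 5 = 2200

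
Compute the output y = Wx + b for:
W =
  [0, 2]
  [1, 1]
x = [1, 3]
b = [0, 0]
y = [6, 4]

Wx = [0×1 + 2×3, 1×1 + 1×3]
   = [6, 4]
y = Wx + b = [6 + 0, 4 + 0] = [6, 4]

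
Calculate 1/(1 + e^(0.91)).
0.287

sigmoid(-0.91) = 1/(1 + e^(0.91)) = 1/(1 + 2.484) = 0.287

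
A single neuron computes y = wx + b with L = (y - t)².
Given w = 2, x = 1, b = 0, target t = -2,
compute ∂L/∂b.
∂L/∂b = 8

y = wx + b = (2)(1) + 0 = 2
∂L/∂y = 2(y - t) = 2(2 - -2) = 8
∂y/∂b = 1
∂L/∂b = ∂L/∂y · ∂y/∂b = 8 × 1 = 8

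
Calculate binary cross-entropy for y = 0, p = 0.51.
L = 0.7133

L = -0·log(0.51) - 1·log(0.49) = -log(0.49) = 0.7133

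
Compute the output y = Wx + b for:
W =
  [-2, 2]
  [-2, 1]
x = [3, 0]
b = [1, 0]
y = [-5, -6]

Wx = [-2×3 + 2×0, -2×3 + 1×0]
   = [-6, -6]
y = Wx + b = [-6 + 1, -6 + 0] = [-5, -6]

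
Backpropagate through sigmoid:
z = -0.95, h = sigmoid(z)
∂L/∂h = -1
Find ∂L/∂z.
∂L/∂z = -0.2011

σ(-0.95) = 0.2789
σ'(-0.95) = σ(-0.95)(1 - σ(-0.95)) = 0.2789 × 0.7211 = 0.2011
∂L/∂z = ∂L/∂h · σ'(z) = -1 × 0.2011 = -0.2011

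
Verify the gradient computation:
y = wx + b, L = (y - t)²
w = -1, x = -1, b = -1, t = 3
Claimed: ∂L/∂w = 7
Incorrect

y = (-1)(-1) + -1 = 0
∂L/∂y = 2(y - t) = 2(0 - 3) = -6
∂y/∂w = x = -1
∂L/∂w = -6 × -1 = 6

Claimed value: 7
Incorrect: The correct gradient is 6.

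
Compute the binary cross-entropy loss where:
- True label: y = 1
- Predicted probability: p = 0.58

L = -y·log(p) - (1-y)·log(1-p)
L = 0.5447

L = -1·log(0.58) - 0·log(0.42) = -log(0.58) = 0.5447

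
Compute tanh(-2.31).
-0.9805

tanh(-2.31) = (e^(-2.31) - e^(2.31))/(e^(-2.31) + e^(2.31)) = -0.9805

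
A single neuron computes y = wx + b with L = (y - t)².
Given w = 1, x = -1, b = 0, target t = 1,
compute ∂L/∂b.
∂L/∂b = -4

y = wx + b = (1)(-1) + 0 = -1
∂L/∂y = 2(y - t) = 2(-1 - 1) = -4
∂y/∂b = 1
∂L/∂b = ∂L/∂y · ∂y/∂b = -4 × 1 = -4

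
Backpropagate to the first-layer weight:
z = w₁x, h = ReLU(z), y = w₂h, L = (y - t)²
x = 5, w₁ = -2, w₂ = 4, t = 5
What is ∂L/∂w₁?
∂L/∂w₁ = 0

Forward pass:
z = w₁x = -2×5 = -10
h = ReLU(-10) = 0
y = w₂h = 4×0 = 0

Backward pass:
∂L/∂y = 2(y - t) = 2(0 - 5) = -10
∂y/∂h = w₂ = 4
∂h/∂z = 0 (ReLU derivative)
∂z/∂w₁ = x = 5

∂L/∂w₁ = -10 × 4 × 0 × 5 = 0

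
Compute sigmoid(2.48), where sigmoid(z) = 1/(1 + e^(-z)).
0.9227

sigmoid(2.48) = 1/(1 + e^(-2.48)) = 1/(1 + 0.08374) = 0.9227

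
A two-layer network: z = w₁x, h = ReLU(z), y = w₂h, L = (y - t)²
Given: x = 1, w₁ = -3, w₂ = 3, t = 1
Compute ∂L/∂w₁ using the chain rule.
∂L/∂w₁ = 0

Forward pass:
z = w₁x = -3×1 = -3
h = ReLU(-3) = 0
y = w₂h = 3×0 = 0

Backward pass:
∂L/∂y = 2(y - t) = 2(0 - 1) = -2
∂y/∂h = w₂ = 3
∂h/∂z = 0 (ReLU derivative)
∂z/∂w₁ = x = 1

∂L/∂w₁ = -2 × 3 × 0 × 1 = 0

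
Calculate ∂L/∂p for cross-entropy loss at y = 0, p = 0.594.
∂L/∂p = 2.463

∂L/∂p = -y/p + (1-y)/(1-p) = 0 + 1/0.406 = 2.463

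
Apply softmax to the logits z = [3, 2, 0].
p = [0.7054, 0.2595, 0.0351]

exp(z) = [20.09, 7.389, 1]
Sum = 28.47
p = [0.7054, 0.2595, 0.0351]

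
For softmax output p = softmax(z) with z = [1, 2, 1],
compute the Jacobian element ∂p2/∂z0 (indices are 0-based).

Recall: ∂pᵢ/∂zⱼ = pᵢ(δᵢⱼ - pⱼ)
∂p2/∂z0 = -0.04492

p = softmax(z) = [0.2119, 0.5761, 0.2119]
p2 = 0.2119, p0 = 0.2119

∂p2/∂z0 = -p2 × p0 = -0.2119 × 0.2119 = -0.04492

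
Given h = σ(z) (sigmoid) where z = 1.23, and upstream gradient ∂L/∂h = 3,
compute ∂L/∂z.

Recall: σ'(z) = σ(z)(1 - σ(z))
∂L/∂z = 0.5251

σ(1.23) = 0.7738
σ'(1.23) = σ(1.23)(1 - σ(1.23)) = 0.7738 × 0.2262 = 0.175
∂L/∂z = ∂L/∂h · σ'(z) = 3 × 0.175 = 0.5251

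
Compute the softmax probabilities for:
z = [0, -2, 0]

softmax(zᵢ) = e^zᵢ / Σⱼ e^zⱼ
p = [0.4683, 0.0634, 0.4683]

exp(z) = [1, 0.1353, 1]
Sum = 2.135
p = [0.4683, 0.0634, 0.4683]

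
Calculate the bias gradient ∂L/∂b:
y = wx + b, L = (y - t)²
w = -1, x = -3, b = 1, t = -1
∂L/∂b = 10

y = wx + b = (-1)(-3) + 1 = 4
∂L/∂y = 2(y - t) = 2(4 - -1) = 10
∂y/∂b = 1
∂L/∂b = ∂L/∂y · ∂y/∂b = 10 × 1 = 10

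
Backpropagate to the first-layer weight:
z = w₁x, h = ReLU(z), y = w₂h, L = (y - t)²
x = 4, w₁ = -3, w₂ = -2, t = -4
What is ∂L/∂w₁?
∂L/∂w₁ = 0

Forward pass:
z = w₁x = -3×4 = -12
h = ReLU(-12) = 0
y = w₂h = -2×0 = 0

Backward pass:
∂L/∂y = 2(y - t) = 2(0 - -4) = 8
∂y/∂h = w₂ = -2
∂h/∂z = 0 (ReLU derivative)
∂z/∂w₁ = x = 4

∂L/∂w₁ = 8 × -2 × 0 × 4 = 0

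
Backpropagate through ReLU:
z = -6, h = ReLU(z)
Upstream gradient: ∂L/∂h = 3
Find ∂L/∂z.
∂L/∂z = 0

h = ReLU(-6) = 0
Since z < 0: ∂h/∂z = 0
∂L/∂z = ∂L/∂h · ∂h/∂z = 3 × 0 = 0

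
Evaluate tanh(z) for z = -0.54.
-0.493

tanh(-0.54) = (e^(-0.54) - e^(0.54))/(e^(-0.54) + e^(0.54)) = -0.493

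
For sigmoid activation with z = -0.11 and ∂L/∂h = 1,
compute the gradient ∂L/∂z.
∂L/∂z = 0.2492

σ(-0.11) = 0.4725
σ'(-0.11) = σ(-0.11)(1 - σ(-0.11)) = 0.4725 × 0.5275 = 0.2492
∂L/∂z = ∂L/∂h · σ'(z) = 1 × 0.2492 = 0.2492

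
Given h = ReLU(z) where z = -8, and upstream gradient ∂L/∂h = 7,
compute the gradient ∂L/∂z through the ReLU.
∂L/∂z = 0

h = ReLU(-8) = 0
Since z < 0: ∂h/∂z = 0
∂L/∂z = ∂L/∂h · ∂h/∂z = 7 × 0 = 0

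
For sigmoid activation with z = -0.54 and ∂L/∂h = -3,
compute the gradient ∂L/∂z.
∂L/∂z = -0.6979

σ(-0.54) = 0.3682
σ'(-0.54) = σ(-0.54)(1 - σ(-0.54)) = 0.3682 × 0.6318 = 0.2326
∂L/∂z = ∂L/∂h · σ'(z) = -3 × 0.2326 = -0.6979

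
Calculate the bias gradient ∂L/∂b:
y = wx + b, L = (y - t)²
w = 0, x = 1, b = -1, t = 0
∂L/∂b = -2

y = wx + b = (0)(1) + -1 = -1
∂L/∂y = 2(y - t) = 2(-1 - 0) = -2
∂y/∂b = 1
∂L/∂b = ∂L/∂y · ∂y/∂b = -2 × 1 = -2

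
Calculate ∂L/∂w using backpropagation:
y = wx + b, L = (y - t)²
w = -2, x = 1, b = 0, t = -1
∂L/∂w = -2

y = wx + b = (-2)(1) + 0 = -2
∂L/∂y = 2(y - t) = 2(-2 - -1) = -2
∂y/∂w = x = 1
∂L/∂w = ∂L/∂y · ∂y/∂w = -2 × 1 = -2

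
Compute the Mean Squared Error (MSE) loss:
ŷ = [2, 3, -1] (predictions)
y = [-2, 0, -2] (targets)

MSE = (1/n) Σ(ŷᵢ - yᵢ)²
MSE = 8.667

MSE = (1/3)((2--2)² + (3-0)² + (-1--2)²) = (1/3)(16 + 9 + 1) = 8.667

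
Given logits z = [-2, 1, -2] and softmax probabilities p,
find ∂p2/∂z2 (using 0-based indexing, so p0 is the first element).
∂p2/∂z2 = 0.04323

p = softmax(z) = [0.04528, 0.9094, 0.04528]
p2 = 0.04528

∂p2/∂z2 = p2(1 - p2) = 0.04528 × (1 - 0.04528) = 0.04323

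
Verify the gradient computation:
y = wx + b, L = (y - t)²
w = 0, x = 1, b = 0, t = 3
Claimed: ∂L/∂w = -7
Incorrect

y = (0)(1) + 0 = 0
∂L/∂y = 2(y - t) = 2(0 - 3) = -6
∂y/∂w = x = 1
∂L/∂w = -6 × 1 = -6

Claimed value: -7
Incorrect: The correct gradient is -6.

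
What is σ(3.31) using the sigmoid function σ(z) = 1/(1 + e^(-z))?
0.9648

sigmoid(3.31) = 1/(1 + e^(-3.31)) = 1/(1 + 0.03652) = 0.9648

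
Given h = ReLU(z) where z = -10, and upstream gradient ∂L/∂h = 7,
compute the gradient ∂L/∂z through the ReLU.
∂L/∂z = 0

h = ReLU(-10) = 0
Since z < 0: ∂h/∂z = 0
∂L/∂z = ∂L/∂h · ∂h/∂z = 7 × 0 = 0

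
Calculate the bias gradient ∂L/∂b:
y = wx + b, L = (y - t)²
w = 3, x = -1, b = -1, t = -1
∂L/∂b = -6

y = wx + b = (3)(-1) + -1 = -4
∂L/∂y = 2(y - t) = 2(-4 - -1) = -6
∂y/∂b = 1
∂L/∂b = ∂L/∂y · ∂y/∂b = -6 × 1 = -6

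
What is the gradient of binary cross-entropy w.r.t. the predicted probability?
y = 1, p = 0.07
∂L/∂p = -14.29

∂L/∂p = -y/p + (1-y)/(1-p) = -1/0.07 + 0 = -14.29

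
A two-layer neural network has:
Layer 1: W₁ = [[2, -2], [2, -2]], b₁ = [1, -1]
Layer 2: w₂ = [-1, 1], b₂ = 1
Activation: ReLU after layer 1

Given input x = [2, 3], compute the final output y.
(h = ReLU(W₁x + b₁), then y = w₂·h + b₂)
y = 1

Layer 1 pre-activation: z₁ = [-1, -3]
After ReLU: h = [0, 0]
Layer 2 output: y = -1×0 + 1×0 + 1 = 1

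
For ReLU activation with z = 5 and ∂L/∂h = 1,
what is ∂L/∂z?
∂L/∂z = 1

h = ReLU(5) = 5
Since z > 0: ∂h/∂z = 1
∂L/∂z = ∂L/∂h · ∂h/∂z = 1 × 1 = 1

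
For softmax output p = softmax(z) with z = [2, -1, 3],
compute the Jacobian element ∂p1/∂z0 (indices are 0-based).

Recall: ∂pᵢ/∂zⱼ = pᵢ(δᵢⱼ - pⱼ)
∂p1/∂z0 = -0.003507

p = softmax(z) = [0.2654, 0.01321, 0.7214]
p1 = 0.01321, p0 = 0.2654

∂p1/∂z0 = -p1 × p0 = -0.01321 × 0.2654 = -0.003507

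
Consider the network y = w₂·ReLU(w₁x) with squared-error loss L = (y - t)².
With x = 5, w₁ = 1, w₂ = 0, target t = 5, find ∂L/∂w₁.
∂L/∂w₁ = 0

Forward pass:
z = w₁x = 1×5 = 5
h = ReLU(5) = 5
y = w₂h = 0×5 = 0

Backward pass:
∂L/∂y = 2(y - t) = 2(0 - 5) = -10
∂y/∂h = w₂ = 0
∂h/∂z = 1 (ReLU derivative)
∂z/∂w₁ = x = 5

∂L/∂w₁ = -10 × 0 × 1 × 5 = 0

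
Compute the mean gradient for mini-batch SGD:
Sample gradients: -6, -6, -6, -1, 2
Average gradient = -3.4

Average = (1/5)(-6 + -6 + -6 + -1 + 2) = -17/5 = -3.4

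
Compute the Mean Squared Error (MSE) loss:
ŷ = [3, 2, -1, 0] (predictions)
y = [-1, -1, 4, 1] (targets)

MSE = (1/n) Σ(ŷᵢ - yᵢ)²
MSE = 12.75

MSE = (1/4)((3--1)² + (2--1)² + (-1-4)² + (0-1)²) = (1/4)(16 + 9 + 25 + 1) = 12.75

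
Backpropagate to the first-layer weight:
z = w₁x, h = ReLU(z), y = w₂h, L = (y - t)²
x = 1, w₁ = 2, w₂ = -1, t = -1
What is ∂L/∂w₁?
∂L/∂w₁ = 2

Forward pass:
z = w₁x = 2×1 = 2
h = ReLU(2) = 2
y = w₂h = -1×2 = -2

Backward pass:
∂L/∂y = 2(y - t) = 2(-2 - -1) = -2
∂y/∂h = w₂ = -1
∂h/∂z = 1 (ReLU derivative)
∂z/∂w₁ = x = 1

∂L/∂w₁ = -2 × -1 × 1 × 1 = 2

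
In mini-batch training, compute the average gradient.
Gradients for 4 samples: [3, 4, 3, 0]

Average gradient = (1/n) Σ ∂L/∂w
Average gradient = 2.5

Average = (1/4)(3 + 4 + 3 + 0) = 10/4 = 2.5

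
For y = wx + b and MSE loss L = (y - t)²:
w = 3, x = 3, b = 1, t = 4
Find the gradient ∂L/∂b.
∂L/∂b = 12

y = wx + b = (3)(3) + 1 = 10
∂L/∂y = 2(y - t) = 2(10 - 4) = 12
∂y/∂b = 1
∂L/∂b = ∂L/∂y · ∂y/∂b = 12 × 1 = 12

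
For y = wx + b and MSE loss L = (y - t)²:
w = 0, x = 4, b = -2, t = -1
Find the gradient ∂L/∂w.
∂L/∂w = -8

y = wx + b = (0)(4) + -2 = -2
∂L/∂y = 2(y - t) = 2(-2 - -1) = -2
∂y/∂w = x = 4
∂L/∂w = ∂L/∂y · ∂y/∂w = -2 × 4 = -8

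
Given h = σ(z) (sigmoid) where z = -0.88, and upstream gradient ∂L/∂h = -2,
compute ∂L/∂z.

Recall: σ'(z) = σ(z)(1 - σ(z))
∂L/∂z = -0.4144

σ(-0.88) = 0.2932
σ'(-0.88) = σ(-0.88)(1 - σ(-0.88)) = 0.2932 × 0.7068 = 0.2072
∂L/∂z = ∂L/∂h · σ'(z) = -2 × 0.2072 = -0.4144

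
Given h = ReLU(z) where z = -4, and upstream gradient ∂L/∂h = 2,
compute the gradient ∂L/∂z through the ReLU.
∂L/∂z = 0

h = ReLU(-4) = 0
Since z < 0: ∂h/∂z = 0
∂L/∂z = ∂L/∂h · ∂h/∂z = 2 × 0 = 0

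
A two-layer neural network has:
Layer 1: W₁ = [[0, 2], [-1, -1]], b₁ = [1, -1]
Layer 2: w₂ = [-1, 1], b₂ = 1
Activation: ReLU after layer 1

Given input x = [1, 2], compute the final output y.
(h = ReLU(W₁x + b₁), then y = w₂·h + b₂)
y = -4

Layer 1 pre-activation: z₁ = [5, -4]
After ReLU: h = [5, 0]
Layer 2 output: y = -1×5 + 1×0 + 1 = -4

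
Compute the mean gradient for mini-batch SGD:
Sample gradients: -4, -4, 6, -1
Average gradient = -0.75

Average = (1/4)(-4 + -4 + 6 + -1) = -3/4 = -0.75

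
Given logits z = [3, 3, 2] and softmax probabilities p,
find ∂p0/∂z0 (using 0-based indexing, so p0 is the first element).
∂p0/∂z0 = 0.244

p = softmax(z) = [0.4223, 0.4223, 0.1554]
p0 = 0.4223

∂p0/∂z0 = p0(1 - p0) = 0.4223 × (1 - 0.4223) = 0.244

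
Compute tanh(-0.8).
-0.664

tanh(-0.8) = (e^(-0.8) - e^(0.8))/(e^(-0.8) + e^(0.8)) = -0.664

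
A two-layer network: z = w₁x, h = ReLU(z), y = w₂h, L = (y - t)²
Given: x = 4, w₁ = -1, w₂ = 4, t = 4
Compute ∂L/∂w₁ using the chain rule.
∂L/∂w₁ = 0

Forward pass:
z = w₁x = -1×4 = -4
h = ReLU(-4) = 0
y = w₂h = 4×0 = 0

Backward pass:
∂L/∂y = 2(y - t) = 2(0 - 4) = -8
∂y/∂h = w₂ = 4
∂h/∂z = 0 (ReLU derivative)
∂z/∂w₁ = x = 4

∂L/∂w₁ = -8 × 4 × 0 × 4 = 0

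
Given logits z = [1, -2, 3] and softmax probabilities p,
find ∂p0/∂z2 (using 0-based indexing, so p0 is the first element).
∂p0/∂z2 = -0.1038

p = softmax(z) = [0.1185, 0.0059, 0.8756]
p0 = 0.1185, p2 = 0.8756

∂p0/∂z2 = -p0 × p2 = -0.1185 × 0.8756 = -0.1038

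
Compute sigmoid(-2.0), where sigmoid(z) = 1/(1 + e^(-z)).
0.1192

sigmoid(-2.0) = 1/(1 + e^(2.0)) = 1/(1 + 7.389) = 0.1192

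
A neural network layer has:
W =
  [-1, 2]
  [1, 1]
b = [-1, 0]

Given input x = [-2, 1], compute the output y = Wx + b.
y = [3, -1]

Wx = [-1×-2 + 2×1, 1×-2 + 1×1]
   = [4, -1]
y = Wx + b = [4 + -1, -1 + 0] = [3, -1]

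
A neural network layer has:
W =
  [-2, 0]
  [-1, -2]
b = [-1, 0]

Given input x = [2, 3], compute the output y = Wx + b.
y = [-5, -8]

Wx = [-2×2 + 0×3, -1×2 + -2×3]
   = [-4, -8]
y = Wx + b = [-4 + -1, -8 + 0] = [-5, -8]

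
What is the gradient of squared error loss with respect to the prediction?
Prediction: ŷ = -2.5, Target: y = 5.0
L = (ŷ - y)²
∂L/∂ŷ = -15.0

∂L/∂ŷ = 2(ŷ - y) = 2(-2.5 - 5.0) = 2(-7.5) = -15.0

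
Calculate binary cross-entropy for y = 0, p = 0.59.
L = 0.8916

L = -0·log(0.59) - 1·log(0.41) = -log(0.41) = 0.8916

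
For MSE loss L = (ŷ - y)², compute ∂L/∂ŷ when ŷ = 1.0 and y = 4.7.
∂L/∂ŷ = -7.4

∂L/∂ŷ = 2(ŷ - y) = 2(1.0 - 4.7) = 2(-3.7) = -7.4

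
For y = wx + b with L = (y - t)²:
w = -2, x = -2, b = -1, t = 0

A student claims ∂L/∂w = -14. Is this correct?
Incorrect

y = (-2)(-2) + -1 = 3
∂L/∂y = 2(y - t) = 2(3 - 0) = 6
∂y/∂w = x = -2
∂L/∂w = 6 × -2 = -12

Claimed value: -14
Incorrect: The correct gradient is -12.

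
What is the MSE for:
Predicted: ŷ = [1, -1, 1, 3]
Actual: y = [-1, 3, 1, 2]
MSE = 5.25

MSE = (1/4)((1--1)² + (-1-3)² + (1-1)² + (3-2)²) = (1/4)(4 + 16 + 0 + 1) = 5.25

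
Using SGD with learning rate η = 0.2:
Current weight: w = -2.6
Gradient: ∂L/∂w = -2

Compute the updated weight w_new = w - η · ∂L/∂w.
w_new = -2.2

w_new = w - η·∂L/∂w = -2.6 - 0.2×(-2) = -2.6 - (-0.4) = -2.2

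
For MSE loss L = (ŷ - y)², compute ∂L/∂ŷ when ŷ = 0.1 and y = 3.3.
∂L/∂ŷ = -6.4

∂L/∂ŷ = 2(ŷ - y) = 2(0.1 - 3.3) = 2(-3.2) = -6.4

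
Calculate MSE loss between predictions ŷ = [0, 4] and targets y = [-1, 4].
MSE = 0.5

MSE = (1/2)((0--1)² + (4-4)²) = (1/2)(1 + 0) = 0.5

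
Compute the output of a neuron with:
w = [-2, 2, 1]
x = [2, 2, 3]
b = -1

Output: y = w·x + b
y = 2

y = (-2)(2) + (2)(2) + (1)(3) + -1 = 2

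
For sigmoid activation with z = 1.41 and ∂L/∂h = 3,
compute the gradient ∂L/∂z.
∂L/∂z = 0.4732

σ(1.41) = 0.8038
σ'(1.41) = σ(1.41)(1 - σ(1.41)) = 0.8038 × 0.1962 = 0.1577
∂L/∂z = ∂L/∂h · σ'(z) = 3 × 0.1577 = 0.4732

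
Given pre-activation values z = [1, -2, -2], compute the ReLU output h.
h = [1, 0, 0]

ReLU applied element-wise: max(0,1)=1, max(0,-2)=0, max(0,-2)=0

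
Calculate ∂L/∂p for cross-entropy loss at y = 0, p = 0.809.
∂L/∂p = 5.236

∂L/∂p = -y/p + (1-y)/(1-p) = 0 + 1/0.191 = 5.236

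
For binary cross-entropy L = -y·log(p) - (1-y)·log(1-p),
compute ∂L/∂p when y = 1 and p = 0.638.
∂L/∂p = -1.567

∂L/∂p = -y/p + (1-y)/(1-p) = -1/0.638 + 0 = -1.567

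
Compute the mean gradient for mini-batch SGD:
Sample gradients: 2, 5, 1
Average gradient = 2.667

Average = (1/3)(2 + 5 + 1) = 8/3 = 2.667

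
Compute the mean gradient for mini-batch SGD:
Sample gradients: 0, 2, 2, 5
Average gradient = 2.25

Average = (1/4)(0 + 2 + 2 + 5) = 9/4 = 2.25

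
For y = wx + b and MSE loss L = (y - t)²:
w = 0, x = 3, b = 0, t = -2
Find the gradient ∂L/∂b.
∂L/∂b = 4

y = wx + b = (0)(3) + 0 = 0
∂L/∂y = 2(y - t) = 2(0 - -2) = 4
∂y/∂b = 1
∂L/∂b = ∂L/∂y · ∂y/∂b = 4 × 1 = 4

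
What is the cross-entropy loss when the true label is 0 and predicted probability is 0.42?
L = 0.5447

L = -0·log(0.42) - 1·log(0.58) = -log(0.58) = 0.5447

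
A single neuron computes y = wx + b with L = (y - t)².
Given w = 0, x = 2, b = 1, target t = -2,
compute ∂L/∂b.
∂L/∂b = 6

y = wx + b = (0)(2) + 1 = 1
∂L/∂y = 2(y - t) = 2(1 - -2) = 6
∂y/∂b = 1
∂L/∂b = ∂L/∂y · ∂y/∂b = 6 × 1 = 6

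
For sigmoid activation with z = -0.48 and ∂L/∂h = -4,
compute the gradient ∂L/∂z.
∂L/∂z = -0.9445

σ(-0.48) = 0.3823
σ'(-0.48) = σ(-0.48)(1 - σ(-0.48)) = 0.3823 × 0.6177 = 0.2361
∂L/∂z = ∂L/∂h · σ'(z) = -4 × 0.2361 = -0.9445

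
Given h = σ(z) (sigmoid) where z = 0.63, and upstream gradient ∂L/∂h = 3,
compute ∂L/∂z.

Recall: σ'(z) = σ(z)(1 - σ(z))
∂L/∂z = 0.6802

σ(0.63) = 0.6525
σ'(0.63) = σ(0.63)(1 - σ(0.63)) = 0.6525 × 0.3475 = 0.2267
∂L/∂z = ∂L/∂h · σ'(z) = 3 × 0.2267 = 0.6802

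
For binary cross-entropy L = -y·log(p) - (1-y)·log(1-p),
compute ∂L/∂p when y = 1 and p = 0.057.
∂L/∂p = -17.54

∂L/∂p = -y/p + (1-y)/(1-p) = -1/0.057 + 0 = -17.54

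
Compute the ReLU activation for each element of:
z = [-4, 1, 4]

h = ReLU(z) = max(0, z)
h = [0, 1, 4]

ReLU applied element-wise: max(0,-4)=0, max(0,1)=1, max(0,4)=4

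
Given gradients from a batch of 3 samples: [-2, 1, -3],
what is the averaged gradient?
Average gradient = -1.333

Average = (1/3)(-2 + 1 + -3) = -4/3 = -1.333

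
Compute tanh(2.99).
0.995

tanh(2.99) = (e^(2.99) - e^(-2.99))/(e^(2.99) + e^(-2.99)) = 0.995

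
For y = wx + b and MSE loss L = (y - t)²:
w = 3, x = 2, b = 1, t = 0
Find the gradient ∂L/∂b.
∂L/∂b = 14

y = wx + b = (3)(2) + 1 = 7
∂L/∂y = 2(y - t) = 2(7 - 0) = 14
∂y/∂b = 1
∂L/∂b = ∂L/∂y · ∂y/∂b = 14 × 1 = 14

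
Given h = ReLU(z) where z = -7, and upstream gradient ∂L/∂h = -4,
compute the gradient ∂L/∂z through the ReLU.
∂L/∂z = 0

h = ReLU(-7) = 0
Since z < 0: ∂h/∂z = 0
∂L/∂z = ∂L/∂h · ∂h/∂z = -4 × 0 = 0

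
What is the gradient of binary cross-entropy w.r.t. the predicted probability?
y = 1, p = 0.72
∂L/∂p = -1.389

∂L/∂p = -y/p + (1-y)/(1-p) = -1/0.72 + 0 = -1.389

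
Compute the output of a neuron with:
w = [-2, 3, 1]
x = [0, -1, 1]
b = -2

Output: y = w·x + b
y = -4

y = (-2)(0) + (3)(-1) + (1)(1) + -2 = -4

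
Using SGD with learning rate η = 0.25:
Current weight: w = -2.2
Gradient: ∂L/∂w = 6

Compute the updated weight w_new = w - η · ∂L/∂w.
w_new = -3.7

w_new = w - η·∂L/∂w = -2.2 - 0.25×(6) = -2.2 - (1.5) = -3.7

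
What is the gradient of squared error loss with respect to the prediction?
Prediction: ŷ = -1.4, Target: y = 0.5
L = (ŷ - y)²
∂L/∂ŷ = -3.8

∂L/∂ŷ = 2(ŷ - y) = 2(-1.4 - 0.5) = 2(-1.9) = -3.8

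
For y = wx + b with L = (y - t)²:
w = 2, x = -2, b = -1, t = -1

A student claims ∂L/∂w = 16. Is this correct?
Correct

y = (2)(-2) + -1 = -5
∂L/∂y = 2(y - t) = 2(-5 - -1) = -8
∂y/∂w = x = -2
∂L/∂w = -8 × -2 = 16

Claimed value: 16
Correct: The correct gradient is 16.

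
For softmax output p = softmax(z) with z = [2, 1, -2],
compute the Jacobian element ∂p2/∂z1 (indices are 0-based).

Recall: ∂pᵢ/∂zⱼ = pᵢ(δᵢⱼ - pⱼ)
∂p2/∂z1 = -0.003507

p = softmax(z) = [0.7214, 0.2654, 0.01321]
p2 = 0.01321, p1 = 0.2654

∂p2/∂z1 = -p2 × p1 = -0.01321 × 0.2654 = -0.003507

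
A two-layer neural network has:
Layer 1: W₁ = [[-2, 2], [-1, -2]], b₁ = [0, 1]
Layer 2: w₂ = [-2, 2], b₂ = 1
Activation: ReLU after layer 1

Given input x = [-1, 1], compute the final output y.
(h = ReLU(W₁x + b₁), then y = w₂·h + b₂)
y = -7

Layer 1 pre-activation: z₁ = [4, 0]
After ReLU: h = [4, 0]
Layer 2 output: y = -2×4 + 2×0 + 1 = -7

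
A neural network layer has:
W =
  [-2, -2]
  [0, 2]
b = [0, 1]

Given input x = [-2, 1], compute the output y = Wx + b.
y = [2, 3]

Wx = [-2×-2 + -2×1, 0×-2 + 2×1]
   = [2, 2]
y = Wx + b = [2 + 0, 2 + 1] = [2, 3]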